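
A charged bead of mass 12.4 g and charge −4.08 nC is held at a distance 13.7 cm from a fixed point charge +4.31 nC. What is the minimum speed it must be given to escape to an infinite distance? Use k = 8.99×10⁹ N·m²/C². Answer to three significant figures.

0.0136 m/s

To just escape, total mechanical energy must reach zero at infinity: ½mv²_min + U = 0, so ½mv²_min = −U = |kQq|/r.
|U| = |kQq|/r = (8.99×10⁹ N·m²/C²)(4.31×10⁻⁹)(4.08×10⁻⁹)/(0.137) = 1.15×10⁻⁶ J.
v_min = √(2|U|/m) = √(2·1.15×10⁻⁶/0.0124) = 0.0136 m/s.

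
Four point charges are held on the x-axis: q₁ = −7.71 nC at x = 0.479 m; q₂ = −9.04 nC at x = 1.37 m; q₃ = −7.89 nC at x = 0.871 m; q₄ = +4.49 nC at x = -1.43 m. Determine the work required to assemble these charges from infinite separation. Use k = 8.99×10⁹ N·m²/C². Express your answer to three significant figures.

2.95×10⁻⁶ J

The assembly work is the sum of pairwise potential energies, U = Σ_{i<j} kqᵢqⱼ/rᵢⱼ.
Pair separations: r₁₂ = 0.891 m, r₁₃ = 0.392 m, r₁₄ = 1.91 m, r₂₃ = 0.499 m, r₂₄ = 2.80 m, r₃₄ = 2.30 m.
Summing all 6 pair terms gives U = 2.95×10⁻⁶ J.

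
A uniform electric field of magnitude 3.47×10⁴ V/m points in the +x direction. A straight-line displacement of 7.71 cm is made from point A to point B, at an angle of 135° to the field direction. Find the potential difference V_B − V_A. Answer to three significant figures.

1890 V

Only the component of displacement along E changes the potential: ΔV = −E·d·cosθ.
ΔV = −(3.47×10⁴ V/m)(0.0771 m)cos135° = 1890 V.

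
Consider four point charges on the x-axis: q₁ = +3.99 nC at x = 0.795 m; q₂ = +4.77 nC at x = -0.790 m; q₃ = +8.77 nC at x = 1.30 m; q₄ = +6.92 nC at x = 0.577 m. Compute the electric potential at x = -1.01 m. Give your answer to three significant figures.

The total potential is the scalar sum of each charge's contribution, V = Σ kqᵢ/rᵢ.
Distances from the field point to each charge: r₁ = 1.81 m, r₂ = 0.220 m, r₃ = 2.31 m, r₄ = 1.59 m.
V = k[(3.99×10⁻⁹)/(1.81) + (4.77×10⁻⁹)/(0.220) + (8.77×10⁻⁹)/(2.31) + (6.92×10⁻⁹)/(1.59)] = 288 V.

288 V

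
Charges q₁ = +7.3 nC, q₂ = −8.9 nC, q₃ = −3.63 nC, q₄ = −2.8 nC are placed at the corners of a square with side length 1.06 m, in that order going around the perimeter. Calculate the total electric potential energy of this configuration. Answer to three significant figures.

-3.74×10⁻⁷ J

The work to assemble the configuration equals its total potential energy, U = Σ kqᵢqⱼ/rᵢⱼ over all pairs.
The four side pairs have separation 1.06 m and the two diagonal pairs 1.50 m.
Summing all 6 pair terms gives U = -3.74×10⁻⁷ J.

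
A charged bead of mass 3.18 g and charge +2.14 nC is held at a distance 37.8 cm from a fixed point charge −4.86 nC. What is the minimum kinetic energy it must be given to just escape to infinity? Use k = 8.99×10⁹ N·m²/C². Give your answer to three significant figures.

To just escape, total mechanical energy must reach zero at infinity: ½mv²_min + U = 0, so ½mv²_min = −U = |kQq|/r.
|U| = |kQq|/r = (8.99×10⁹ N·m²/C²)(4.86×10⁻⁹)(2.14×10⁻⁹)/(0.378) = 2.47×10⁻⁷ J.

2.47×10⁻⁷ J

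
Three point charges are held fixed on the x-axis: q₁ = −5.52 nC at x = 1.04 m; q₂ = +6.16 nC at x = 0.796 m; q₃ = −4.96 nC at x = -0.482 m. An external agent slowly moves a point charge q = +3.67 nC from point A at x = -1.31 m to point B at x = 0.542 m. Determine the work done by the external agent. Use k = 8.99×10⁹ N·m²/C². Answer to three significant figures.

For quasistatic motion the external work equals the change in potential energy: W_ext = qΔV = q(V_B − V_A).
At A: distances to the source charges are 2.35 m, 2.11 m, 0.828 m; V_A = Σ kqᵢ/rᵢ = -48.7 V.
At B: distances to the source charges are 0.498 m, 0.254 m, 1.02 m; V_B = Σ kqᵢ/rᵢ = 74.8 V.
ΔV = V_B − V_A = 124 V.
W_ext = qΔV = (3.67×10⁻⁹ C)(124 V) = 4.53×10⁻⁷ J.

4.53×10⁻⁷ J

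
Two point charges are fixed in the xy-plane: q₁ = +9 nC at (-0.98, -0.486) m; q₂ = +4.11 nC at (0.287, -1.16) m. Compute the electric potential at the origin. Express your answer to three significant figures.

The total potential is the scalar sum of each charge's contribution, V = Σ kqᵢ/rᵢ.
Distances from the field point to each charge: r₁ = 1.09 m, r₂ = 1.19 m.
V = k[(9.00×10⁻⁹)/(1.09) + (4.11×10⁻⁹)/(1.19)] = 105 V.

105 V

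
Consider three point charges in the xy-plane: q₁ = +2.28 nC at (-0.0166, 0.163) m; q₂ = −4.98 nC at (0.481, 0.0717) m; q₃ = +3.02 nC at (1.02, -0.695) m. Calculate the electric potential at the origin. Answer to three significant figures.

55.0 V

The total potential is the scalar sum of each charge's contribution, V = Σ kqᵢ/rᵢ.
Distances from the field point to each charge: r₁ = 0.164 m, r₂ = 0.486 m, r₃ = 1.23 m.
V = k[(2.28×10⁻⁹)/(0.164) + (-4.98×10⁻⁹)/(0.486) + (3.02×10⁻⁹)/(1.23)] = 55.0 V.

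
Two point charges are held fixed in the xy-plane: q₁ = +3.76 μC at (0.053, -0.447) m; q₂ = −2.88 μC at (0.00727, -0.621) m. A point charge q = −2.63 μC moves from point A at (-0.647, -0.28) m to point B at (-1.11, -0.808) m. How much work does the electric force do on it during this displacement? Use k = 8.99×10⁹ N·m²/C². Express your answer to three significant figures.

-0.0183 J

The work done by the electric force is W_field = −ΔU = −q(V_B − V_A) = q(V_A − V_B).
At A: distances to the source charges are 0.720 m, 0.738 m; V_A = Σ kqᵢ/rᵢ = 1.19×10⁴ V.
At B: distances to the source charges are 1.22 m, 1.13 m; V_B = Σ kqᵢ/rᵢ = 4900 V.
ΔV = V_B − V_A = -6980 V.
W_field = −qΔV = −(-2.63×10⁻⁶ C)(-6980 V) = -0.0183 J.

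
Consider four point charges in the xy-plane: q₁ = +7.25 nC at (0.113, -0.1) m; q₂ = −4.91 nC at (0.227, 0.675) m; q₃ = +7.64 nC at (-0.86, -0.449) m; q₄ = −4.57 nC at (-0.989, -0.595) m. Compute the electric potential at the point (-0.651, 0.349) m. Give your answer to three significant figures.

68.7 V

The total potential is the scalar sum of each charge's contribution, V = Σ kqᵢ/rᵢ.
Distances from the field point to each charge: r₁ = 0.886 m, r₂ = 0.937 m, r₃ = 0.825 m, r₄ = 1.00 m.
V = k[(7.25×10⁻⁹)/(0.886) + (-4.91×10⁻⁹)/(0.937) + (7.64×10⁻⁹)/(0.825) + (-4.57×10⁻⁹)/(1.00)] = 68.7 V.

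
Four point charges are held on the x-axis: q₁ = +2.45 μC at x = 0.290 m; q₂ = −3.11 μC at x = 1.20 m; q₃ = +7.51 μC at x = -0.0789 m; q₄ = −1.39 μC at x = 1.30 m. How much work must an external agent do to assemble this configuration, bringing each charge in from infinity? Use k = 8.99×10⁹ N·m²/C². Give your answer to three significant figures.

The work to assemble the configuration equals its total potential energy, U = Σ kqᵢqⱼ/rᵢⱼ over all pairs.
Pair separations: r₁₂ = 0.910 m, r₁₃ = 0.369 m, r₁₄ = 1.01 m, r₂₃ = 1.28 m, r₂₄ = 0.100 m, r₃₄ = 1.38 m.
Summing all 6 pair terms gives U = 0.499 J.

0.499 J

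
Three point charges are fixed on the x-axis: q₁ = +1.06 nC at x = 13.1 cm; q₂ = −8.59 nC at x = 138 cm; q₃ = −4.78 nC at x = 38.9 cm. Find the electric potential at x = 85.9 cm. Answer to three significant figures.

-227 V

The total potential is the scalar sum of each charge's contribution, V = Σ kqᵢ/rᵢ.
Distances from the field point to each charge: r₁ = 0.728 m, r₂ = 0.521 m, r₃ = 0.470 m.
V = k[(1.06×10⁻⁹)/(0.728) + (-8.59×10⁻⁹)/(0.521) + (-4.78×10⁻⁹)/(0.470)] = -227 V.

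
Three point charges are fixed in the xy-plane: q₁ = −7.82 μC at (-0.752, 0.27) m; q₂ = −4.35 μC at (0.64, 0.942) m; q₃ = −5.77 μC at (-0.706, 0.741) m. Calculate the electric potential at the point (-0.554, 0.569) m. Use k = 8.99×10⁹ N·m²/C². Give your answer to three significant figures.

The total potential is the scalar sum of each charge's contribution, V = Σ kqᵢ/rᵢ.
Distances from the field point to each charge: r₁ = 0.359 m, r₂ = 1.25 m, r₃ = 0.230 m.
V = k[(-7.82×10⁻⁶)/(0.359) + (-4.35×10⁻⁶)/(1.25) + (-5.77×10⁻⁶)/(0.230)] = -4.53×10⁵ V.

-4.53×10⁵ V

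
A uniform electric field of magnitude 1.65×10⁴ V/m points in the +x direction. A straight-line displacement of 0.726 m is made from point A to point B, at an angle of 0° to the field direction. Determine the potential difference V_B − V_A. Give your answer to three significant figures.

-1.20×10⁴ V

Only the component of displacement along E changes the potential: ΔV = −E·d·cosθ.
ΔV = −(1.65×10⁴ V/m)(0.726 m)cos0° = -1.20×10⁴ V.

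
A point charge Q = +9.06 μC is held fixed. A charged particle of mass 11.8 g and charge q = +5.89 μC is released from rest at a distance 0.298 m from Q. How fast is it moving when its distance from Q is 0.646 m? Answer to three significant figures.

12.1 m/s

Only the electrostatic force acts, so mechanical energy is conserved: ½mv² = U₁ − U₂ = kQq(1/r₁ − 1/r₂).
U₁ − U₂ = (8.99×10⁹ N·m²/C²)(9.06×10⁻⁶ C)(5.89×10⁻⁶ C)(1/0.298 − 1/0.646) = 0.867 J.
v = √(2·0.867/0.0118) = 12.1 m/s.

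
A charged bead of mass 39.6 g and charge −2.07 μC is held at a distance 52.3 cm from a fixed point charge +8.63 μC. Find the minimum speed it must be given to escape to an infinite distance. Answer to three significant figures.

3.94 m/s

To just escape, total mechanical energy must reach zero at infinity: ½mv²_min + U = 0, so ½mv²_min = −U = |kQq|/r.
|U| = |kQq|/r = (8.99×10⁹ N·m²/C²)(8.63×10⁻⁶)(2.07×10⁻⁶)/(0.523) = 0.307 J.
v_min = √(2|U|/m) = √(2·0.307/0.0396) = 3.94 m/s.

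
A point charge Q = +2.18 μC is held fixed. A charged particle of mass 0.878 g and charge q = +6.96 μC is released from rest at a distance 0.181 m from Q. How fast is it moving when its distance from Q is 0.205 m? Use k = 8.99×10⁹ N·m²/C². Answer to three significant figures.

Only the electrostatic force acts, so mechanical energy is conserved: ½mv² = U₁ − U₂ = kQq(1/r₁ − 1/r₂).
U₁ − U₂ = (8.99×10⁹ N·m²/C²)(2.18×10⁻⁶ C)(6.96×10⁻⁶ C)(1/0.181 − 1/0.205) = 0.0882 J.
v = √(2·0.0882/8.78×10⁻⁴) = 14.2 m/s.

14.2 m/s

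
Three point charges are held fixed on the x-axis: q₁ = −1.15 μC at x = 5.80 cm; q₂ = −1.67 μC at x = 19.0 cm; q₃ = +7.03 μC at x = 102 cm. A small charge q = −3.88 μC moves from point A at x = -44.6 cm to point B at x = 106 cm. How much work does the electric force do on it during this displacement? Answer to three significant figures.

The work done by the electric force is W_field = −ΔU = −q(V_B − V_A) = q(V_A − V_B).
At A: distances to the source charges are 0.504 m, 0.636 m, 1.47 m; V_A = Σ kqᵢ/rᵢ = -1010 V.
At B: distances to the source charges are 1.00 m, 0.870 m, 0.0400 m; V_B = Σ kqᵢ/rᵢ = 1.55×10⁶ V.
ΔV = V_B − V_A = 1.55×10⁶ V.
W_field = −qΔV = −(-3.88×10⁻⁶ C)(1.55×10⁶ V) = 6.03 J.

6.03 J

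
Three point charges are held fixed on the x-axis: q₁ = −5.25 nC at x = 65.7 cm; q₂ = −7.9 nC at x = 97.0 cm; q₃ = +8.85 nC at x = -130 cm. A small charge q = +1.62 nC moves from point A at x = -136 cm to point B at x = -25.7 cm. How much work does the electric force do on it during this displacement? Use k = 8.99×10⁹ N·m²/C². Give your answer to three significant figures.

2.11×10⁻⁶ J

The work done by the electric force is W_field = −ΔU = −q(V_B − V_A) = q(V_A − V_B).
At A: distances to the source charges are 2.02 m, 2.33 m, 0.0600 m; V_A = Σ kqᵢ/rᵢ = 1270 V.
At B: distances to the source charges are 0.914 m, 1.23 m, 1.04 m; V_B = Σ kqᵢ/rᵢ = -33.2 V.
ΔV = V_B − V_A = -1310 V.
W_field = −qΔV = −(1.62×10⁻⁹ C)(-1310 V) = 2.11×10⁻⁶ J.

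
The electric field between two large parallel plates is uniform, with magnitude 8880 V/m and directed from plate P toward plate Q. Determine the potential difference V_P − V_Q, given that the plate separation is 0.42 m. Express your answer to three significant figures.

3730 V

In a uniform field, potential decreases in the direction of E: ΔV = −E·d for a displacement d parallel to E.
Going from Q to P is a displacement of 0.42 m opposite to the field, so V_P − V_Q = +Ed = 3730 V.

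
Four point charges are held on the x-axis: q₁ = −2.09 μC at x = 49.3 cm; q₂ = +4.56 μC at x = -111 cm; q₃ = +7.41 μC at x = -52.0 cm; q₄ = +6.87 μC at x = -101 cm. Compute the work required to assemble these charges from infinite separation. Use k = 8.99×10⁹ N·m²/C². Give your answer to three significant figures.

The work to assemble the configuration equals its total potential energy, U = Σ kqᵢqⱼ/rᵢⱼ over all pairs.
Pair separations: r₁₂ = 1.60 m, r₁₃ = 1.01 m, r₁₄ = 1.50 m, r₂₃ = 0.590 m, r₂₄ = 0.100 m, r₃₄ = 0.490 m.
Summing all 6 pair terms gives U = 3.99 J.

3.99 J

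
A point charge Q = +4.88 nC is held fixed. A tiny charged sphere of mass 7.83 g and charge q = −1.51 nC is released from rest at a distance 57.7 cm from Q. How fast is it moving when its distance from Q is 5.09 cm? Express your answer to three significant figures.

Only the electrostatic force acts, so mechanical energy is conserved: ½mv² = U₁ − U₂ = kQq(1/r₁ − 1/r₂).
U₁ − U₂ = (8.99×10⁹ N·m²/C²)(4.88×10⁻⁹ C)(-1.51×10⁻⁹ C)(1/0.577 − 1/0.0509) = 1.19×10⁻⁶ J.
v = √(2·1.19×10⁻⁶/7.83×10⁻³) = 0.0174 m/s.

0.0174 m/s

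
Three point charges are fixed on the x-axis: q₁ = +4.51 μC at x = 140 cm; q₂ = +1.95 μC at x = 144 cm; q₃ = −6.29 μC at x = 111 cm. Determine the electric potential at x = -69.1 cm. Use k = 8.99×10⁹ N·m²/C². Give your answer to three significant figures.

-3780 V

The total potential is the scalar sum of each charge's contribution, V = Σ kqᵢ/rᵢ.
Distances from the field point to each charge: r₁ = 2.09 m, r₂ = 2.13 m, r₃ = 1.80 m.
V = k[(4.51×10⁻⁶)/(2.09) + (1.95×10⁻⁶)/(2.13) + (-6.29×10⁻⁶)/(1.80)] = -3780 V.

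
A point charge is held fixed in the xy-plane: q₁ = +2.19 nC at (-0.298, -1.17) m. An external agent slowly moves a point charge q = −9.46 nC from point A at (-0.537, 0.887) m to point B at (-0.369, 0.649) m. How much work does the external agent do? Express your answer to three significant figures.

For quasistatic motion the external work equals the change in potential energy: W_ext = qΔV = q(V_B − V_A).
At A: distance to the source charge is 2.07 m; V_A = kq₁/r = 9.51 V.
At B: distance to the source charge is 1.82 m; V_B = kq₁/r = 10.8 V.
ΔV = V_B − V_A = 1.31 V.
W_ext = qΔV = (-9.46×10⁻⁹ C)(1.31 V) = -1.24×10⁻⁸ J.

-1.24×10⁻⁸ J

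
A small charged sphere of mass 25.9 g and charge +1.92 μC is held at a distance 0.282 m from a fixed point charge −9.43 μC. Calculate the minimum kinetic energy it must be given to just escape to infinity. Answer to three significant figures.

To just escape, total mechanical energy must reach zero at infinity: ½mv²_min + U = 0, so ½mv²_min = −U = |kQq|/r.
|U| = |kQq|/r = (8.99×10⁹ N·m²/C²)(9.43×10⁻⁶)(1.92×10⁻⁶)/(0.282) = 0.577 J.

0.577 J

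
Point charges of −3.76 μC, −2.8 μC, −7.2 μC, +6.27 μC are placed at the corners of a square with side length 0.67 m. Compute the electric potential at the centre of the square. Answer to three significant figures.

-1.42×10⁵ V

The total potential is the scalar sum of each charge's contribution, V = Σ kqᵢ/rᵢ.
The distance from each corner to the centre is a√2/2 = 0.474 m.
V = k[(-3.76×10⁻⁶)/(0.474) + (-2.80×10⁻⁶)/(0.474) + (-7.20×10⁻⁶)/(0.474) + (6.27×10⁻⁶)/(0.474)] = -1.42×10⁵ V.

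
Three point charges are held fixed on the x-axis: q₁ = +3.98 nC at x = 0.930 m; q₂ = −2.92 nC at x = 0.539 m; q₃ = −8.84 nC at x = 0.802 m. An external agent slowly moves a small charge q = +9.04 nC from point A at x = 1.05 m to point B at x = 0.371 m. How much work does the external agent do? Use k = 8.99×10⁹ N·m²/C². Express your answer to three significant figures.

For quasistatic motion the external work equals the change in potential energy: W_ext = qΔV = q(V_B − V_A).
At A: distances to the source charges are 0.120 m, 0.511 m, 0.248 m; V_A = Σ kqᵢ/rᵢ = -73.7 V.
At B: distances to the source charges are 0.559 m, 0.168 m, 0.431 m; V_B = Σ kqᵢ/rᵢ = -277 V.
ΔV = V_B − V_A = -203 V.
W_ext = qΔV = (9.04×10⁻⁹ C)(-203 V) = -1.83×10⁻⁶ J.

-1.83×10⁻⁶ J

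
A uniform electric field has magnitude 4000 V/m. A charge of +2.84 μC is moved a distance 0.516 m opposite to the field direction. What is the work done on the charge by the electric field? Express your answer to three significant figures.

The potential change for a displacement 0.516 m opposite to the field direction is ΔV = +Ed = 2060 V.
W_field = −qΔV = -5.86×10⁻³ J.

-5.86×10⁻³ J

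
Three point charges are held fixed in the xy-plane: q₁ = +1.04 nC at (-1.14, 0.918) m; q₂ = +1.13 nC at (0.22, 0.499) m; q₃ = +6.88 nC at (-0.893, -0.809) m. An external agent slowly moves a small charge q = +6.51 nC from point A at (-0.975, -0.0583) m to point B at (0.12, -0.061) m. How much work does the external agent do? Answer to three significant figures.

-1.71×10⁻⁷ J

For quasistatic motion the external work equals the change in potential energy: W_ext = qΔV = q(V_B − V_A).
At A: distances to the source charges are 0.990 m, 1.32 m, 0.755 m; V_A = Σ kqᵢ/rᵢ = 99.1 V.
At B: distances to the source charges are 1.60 m, 0.569 m, 1.26 m; V_B = Σ kqᵢ/rᵢ = 72.8 V.
ΔV = V_B − V_A = -26.2 V.
W_ext = qΔV = (6.51×10⁻⁹ C)(-26.2 V) = -1.71×10⁻⁷ J.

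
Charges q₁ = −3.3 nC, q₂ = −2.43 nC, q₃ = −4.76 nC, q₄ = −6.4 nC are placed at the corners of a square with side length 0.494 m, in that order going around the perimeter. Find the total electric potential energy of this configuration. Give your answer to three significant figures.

The work to assemble the configuration equals its total potential energy, U = Σ kqᵢqⱼ/rᵢⱼ over all pairs.
The four side pairs have separation 0.494 m and the two diagonal pairs 0.699 m.
Summing all 6 pair terms gives U = 1.70×10⁻⁶ J.

1.70×10⁻⁶ J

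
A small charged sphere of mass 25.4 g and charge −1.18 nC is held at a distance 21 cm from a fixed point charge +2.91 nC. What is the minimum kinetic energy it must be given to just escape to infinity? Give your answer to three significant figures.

1.47×10⁻⁷ J

To just escape, total mechanical energy must reach zero at infinity: ½mv²_min + U = 0, so ½mv²_min = −U = |kQq|/r.
|U| = |kQq|/r = (8.99×10⁹ N·m²/C²)(2.91×10⁻⁹)(1.18×10⁻⁹)/(0.210) = 1.47×10⁻⁷ J.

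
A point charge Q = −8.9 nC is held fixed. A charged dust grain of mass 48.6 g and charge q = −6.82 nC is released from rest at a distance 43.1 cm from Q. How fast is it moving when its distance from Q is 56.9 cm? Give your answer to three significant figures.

3.55×10⁻³ m/s

Only the electrostatic force acts, so mechanical energy is conserved: ½mv² = U₁ − U₂ = kQq(1/r₁ − 1/r₂).
U₁ − U₂ = (8.99×10⁹ N·m²/C²)(-8.90×10⁻⁹ C)(-6.82×10⁻⁹ C)(1/0.431 − 1/0.569) = 3.07×10⁻⁷ J.
v = √(2·3.07×10⁻⁷/0.0486) = 3.55×10⁻³ m/s.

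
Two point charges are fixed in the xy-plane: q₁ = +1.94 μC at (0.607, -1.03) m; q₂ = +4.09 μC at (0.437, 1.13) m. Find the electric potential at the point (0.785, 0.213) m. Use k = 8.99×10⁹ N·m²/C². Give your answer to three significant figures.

Electric potential is a scalar, so the contributions from each charge add algebraically: V = Σ kqᵢ/rᵢ.
Distances from the field point to each charge: r₁ = 1.26 m, r₂ = 0.981 m.
V = k[(1.94×10⁻⁶)/(1.26) + (4.09×10⁻⁶)/(0.981)] = 5.14×10⁴ V.

5.14×10⁴ V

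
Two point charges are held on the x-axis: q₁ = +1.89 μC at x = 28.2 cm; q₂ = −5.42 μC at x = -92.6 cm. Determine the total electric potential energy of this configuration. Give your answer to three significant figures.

The work to assemble the configuration equals its total potential energy, U = Σ kqᵢqⱼ/rᵢⱼ over all pairs.
Pair separations: r₁₂ = 1.21 m.
U = (-0.0762) = -0.0762 J.

-0.0762 J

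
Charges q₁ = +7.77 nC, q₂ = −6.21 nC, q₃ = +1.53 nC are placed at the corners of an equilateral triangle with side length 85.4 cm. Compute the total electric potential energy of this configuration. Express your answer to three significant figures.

The work to assemble the configuration equals its total potential energy, U = Σ kqᵢqⱼ/rᵢⱼ over all pairs.
All three pair separations equal the side length, 0.854 m.
U = (-5.08×10⁻⁷) + (1.25×10⁻⁷) + (-1.00×10⁻⁷) = -4.83×10⁻⁷ J.

-4.83×10⁻⁷ J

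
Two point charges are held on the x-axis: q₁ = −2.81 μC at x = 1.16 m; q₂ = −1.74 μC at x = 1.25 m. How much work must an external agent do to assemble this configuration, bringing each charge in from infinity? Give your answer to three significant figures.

The work to assemble the configuration equals its total potential energy, U = Σ kqᵢqⱼ/rᵢⱼ over all pairs.
Pair separations: r₁₂ = 0.0900 m.
U = (0.488) = 0.488 J.

0.488 J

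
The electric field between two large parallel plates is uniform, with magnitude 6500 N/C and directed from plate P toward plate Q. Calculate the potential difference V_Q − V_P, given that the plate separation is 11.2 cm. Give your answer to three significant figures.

In a uniform field, potential decreases in the direction of E: ΔV = −E·d for a displacement d parallel to E.
Going from P to Q is a displacement of 11.2 cm along the field, so V_Q − V_P = −Ed = -728 V.

-728 V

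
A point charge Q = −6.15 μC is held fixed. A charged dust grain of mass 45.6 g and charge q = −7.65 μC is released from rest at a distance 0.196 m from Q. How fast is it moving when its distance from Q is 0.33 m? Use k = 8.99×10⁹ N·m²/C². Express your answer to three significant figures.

Only the electrostatic force acts, so mechanical energy is conserved: ½mv² = U₁ − U₂ = kQq(1/r₁ − 1/r₂).
U₁ − U₂ = (8.99×10⁹ N·m²/C²)(-6.15×10⁻⁶ C)(-7.65×10⁻⁶ C)(1/0.196 − 1/0.330) = 0.876 J.
v = √(2·0.876/0.0456) = 6.20 m/s.

6.20 m/s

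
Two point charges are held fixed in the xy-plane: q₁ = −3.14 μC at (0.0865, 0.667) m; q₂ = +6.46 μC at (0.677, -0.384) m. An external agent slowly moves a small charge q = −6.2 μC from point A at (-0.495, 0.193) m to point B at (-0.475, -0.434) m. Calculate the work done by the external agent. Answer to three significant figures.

-0.128 J

For quasistatic motion the external work equals the change in potential energy: W_ext = qΔV = q(V_B − V_A).
At A: distances to the source charges are 0.750 m, 1.31 m; V_A = Σ kqᵢ/rᵢ = 6830 V.
At B: distances to the source charges are 1.24 m, 1.15 m; V_B = Σ kqᵢ/rᵢ = 2.75×10⁴ V.
ΔV = V_B − V_A = 2.07×10⁴ V.
W_ext = qΔV = (-6.20×10⁻⁶ C)(2.07×10⁴ V) = -0.128 J.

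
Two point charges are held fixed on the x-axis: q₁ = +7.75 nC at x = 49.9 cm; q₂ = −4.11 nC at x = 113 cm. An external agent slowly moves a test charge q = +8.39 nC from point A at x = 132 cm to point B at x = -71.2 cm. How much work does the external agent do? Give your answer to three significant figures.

For quasistatic motion the external work equals the change in potential energy: W_ext = qΔV = q(V_B − V_A).
At A: distances to the source charges are 0.821 m, 0.190 m; V_A = Σ kqᵢ/rᵢ = -110 V.
At B: distances to the source charges are 1.21 m, 1.84 m; V_B = Σ kqᵢ/rᵢ = 37.5 V.
ΔV = V_B − V_A = 147 V.
W_ext = qΔV = (8.39×10⁻⁹ C)(147 V) = 1.23×10⁻⁶ J.

1.23×10⁻⁶ J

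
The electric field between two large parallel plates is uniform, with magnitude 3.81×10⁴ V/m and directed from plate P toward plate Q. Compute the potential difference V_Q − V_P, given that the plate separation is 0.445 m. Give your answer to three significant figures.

-1.70×10⁴ V

In a uniform field, potential decreases in the direction of E: ΔV = −E·d for a displacement d parallel to E.
Going from P to Q is a displacement of 0.445 m along the field, so V_Q − V_P = −Ed = -1.70×10⁴ V.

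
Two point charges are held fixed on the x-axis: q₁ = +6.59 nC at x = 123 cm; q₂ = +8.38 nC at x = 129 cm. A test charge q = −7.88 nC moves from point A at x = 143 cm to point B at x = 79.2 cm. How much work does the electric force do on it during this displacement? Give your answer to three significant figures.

The work done by the electric force is W_field = −ΔU = −q(V_B − V_A) = q(V_A − V_B).
At A: distances to the source charges are 0.200 m, 0.140 m; V_A = Σ kqᵢ/rᵢ = 834 V.
At B: distances to the source charges are 0.438 m, 0.498 m; V_B = Σ kqᵢ/rᵢ = 287 V.
ΔV = V_B − V_A = -548 V.
W_field = −qΔV = −(-7.88×10⁻⁹ C)(-548 V) = -4.32×10⁻⁶ J.

-4.32×10⁻⁶ J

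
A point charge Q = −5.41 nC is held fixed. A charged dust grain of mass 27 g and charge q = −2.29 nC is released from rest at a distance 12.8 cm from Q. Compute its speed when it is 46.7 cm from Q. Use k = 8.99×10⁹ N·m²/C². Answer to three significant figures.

Only the electrostatic force acts, so mechanical energy is conserved: ½mv² = U₁ − U₂ = kQq(1/r₁ − 1/r₂).
U₁ − U₂ = (8.99×10⁹ N·m²/C²)(-5.41×10⁻⁹ C)(-2.29×10⁻⁹ C)(1/0.128 − 1/0.467) = 6.32×10⁻⁷ J.
v = √(2·6.32×10⁻⁷/0.0270) = 6.84×10⁻³ m/s.

6.84×10⁻³ m/s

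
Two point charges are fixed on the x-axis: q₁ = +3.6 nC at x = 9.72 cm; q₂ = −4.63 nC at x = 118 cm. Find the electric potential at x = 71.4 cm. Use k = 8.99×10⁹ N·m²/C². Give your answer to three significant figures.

-36.9 V

Electric potential is a scalar, so the contributions from each charge add algebraically: V = Σ kqᵢ/rᵢ.
Distances from the field point to each charge: r₁ = 0.617 m, r₂ = 0.466 m.
V = k[(3.60×10⁻⁹)/(0.617) + (-4.63×10⁻⁹)/(0.466)] = -36.9 V.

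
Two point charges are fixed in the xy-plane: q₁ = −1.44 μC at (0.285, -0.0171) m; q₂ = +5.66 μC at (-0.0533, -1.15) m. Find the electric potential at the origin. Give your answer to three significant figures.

-1140 V

The total potential is the scalar sum of each charge's contribution, V = Σ kqᵢ/rᵢ.
Distances from the field point to each charge: r₁ = 0.286 m, r₂ = 1.15 m.
V = k[(-1.44×10⁻⁶)/(0.286) + (5.66×10⁻⁶)/(1.15)] = -1140 V.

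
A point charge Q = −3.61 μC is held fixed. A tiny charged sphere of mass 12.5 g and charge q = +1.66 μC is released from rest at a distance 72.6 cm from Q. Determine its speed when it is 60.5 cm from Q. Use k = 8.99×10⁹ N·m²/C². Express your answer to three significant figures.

1.54 m/s

Only the electrostatic force acts, so mechanical energy is conserved: ½mv² = U₁ − U₂ = kQq(1/r₁ − 1/r₂).
U₁ − U₂ = (8.99×10⁹ N·m²/C²)(-3.61×10⁻⁶ C)(1.66×10⁻⁶ C)(1/0.726 − 1/0.605) = 0.0148 J.
v = √(2·0.0148/0.0125) = 1.54 m/s.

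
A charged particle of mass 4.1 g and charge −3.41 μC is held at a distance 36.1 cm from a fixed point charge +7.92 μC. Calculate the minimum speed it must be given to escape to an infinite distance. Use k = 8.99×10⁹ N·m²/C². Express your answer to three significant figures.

18.1 m/s

To just escape, total mechanical energy must reach zero at infinity: ½mv²_min + U = 0, so ½mv²_min = −U = |kQq|/r.
|U| = |kQq|/r = (8.99×10⁹ N·m²/C²)(7.92×10⁻⁶)(3.41×10⁻⁶)/(0.361) = 0.673 J.
v_min = √(2|U|/m) = √(2·0.673/4.10×10⁻³) = 18.1 m/s.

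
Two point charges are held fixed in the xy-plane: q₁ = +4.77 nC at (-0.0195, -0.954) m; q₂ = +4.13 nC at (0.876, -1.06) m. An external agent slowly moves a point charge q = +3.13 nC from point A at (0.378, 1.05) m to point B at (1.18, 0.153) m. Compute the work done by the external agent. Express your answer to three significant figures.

For quasistatic motion the external work equals the change in potential energy: W_ext = qΔV = q(V_B − V_A).
At A: distances to the source charges are 2.04 m, 2.17 m; V_A = Σ kqᵢ/rᵢ = 38.1 V.
At B: distances to the source charges are 1.63 m, 1.25 m; V_B = Σ kqᵢ/rᵢ = 56.0 V.
ΔV = V_B − V_A = 17.8 V.
W_ext = qΔV = (3.13×10⁻⁹ C)(17.8 V) = 5.59×10⁻⁸ J.

5.59×10⁻⁸ J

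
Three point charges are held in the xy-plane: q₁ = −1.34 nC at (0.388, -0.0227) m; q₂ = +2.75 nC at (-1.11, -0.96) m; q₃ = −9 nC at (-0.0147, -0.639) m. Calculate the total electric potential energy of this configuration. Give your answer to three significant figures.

-6.64×10⁻⁸ J

The work to assemble the configuration equals its total potential energy, U = Σ kqᵢqⱼ/rᵢⱼ over all pairs.
Pair separations: r₁₂ = 1.77 m, r₁₃ = 0.736 m, r₂₃ = 1.14 m.
U = (-1.87×10⁻⁸) + (1.47×10⁻⁷) + (-1.95×10⁻⁷) = -6.64×10⁻⁸ J.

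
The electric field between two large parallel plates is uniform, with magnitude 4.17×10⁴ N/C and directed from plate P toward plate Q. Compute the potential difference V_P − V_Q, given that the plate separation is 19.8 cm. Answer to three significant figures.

8260 V

In a uniform field, potential decreases in the direction of E: ΔV = −E·d for a displacement d parallel to E.
Going from Q to P is a displacement of 19.8 cm opposite to the field, so V_P − V_Q = +Ed = 8260 V.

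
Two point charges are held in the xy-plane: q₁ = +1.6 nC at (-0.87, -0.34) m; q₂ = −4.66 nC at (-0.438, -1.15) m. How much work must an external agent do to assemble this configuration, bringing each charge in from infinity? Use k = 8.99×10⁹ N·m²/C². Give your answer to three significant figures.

-7.30×10⁻⁸ J

The assembly work is the sum of pairwise potential energies, U = Σ_{i<j} kqᵢqⱼ/rᵢⱼ.
Pair separations: r₁₂ = 0.918 m.
U = (-7.30×10⁻⁸) = -7.30×10⁻⁸ J.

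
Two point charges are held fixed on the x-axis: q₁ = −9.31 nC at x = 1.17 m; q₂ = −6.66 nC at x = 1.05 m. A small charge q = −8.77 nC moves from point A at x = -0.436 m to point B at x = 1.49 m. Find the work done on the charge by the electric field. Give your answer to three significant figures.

-2.68×10⁻⁶ J

The work done by the electric force is W_field = −ΔU = −q(V_B − V_A) = q(V_A − V_B).
At A: distances to the source charges are 1.61 m, 1.49 m; V_A = Σ kqᵢ/rᵢ = -92.4 V.
At B: distances to the source charges are 0.320 m, 0.440 m; V_B = Σ kqᵢ/rᵢ = -398 V.
ΔV = V_B − V_A = -305 V.
W_field = −qΔV = −(-8.77×10⁻⁹ C)(-305 V) = -2.68×10⁻⁶ J.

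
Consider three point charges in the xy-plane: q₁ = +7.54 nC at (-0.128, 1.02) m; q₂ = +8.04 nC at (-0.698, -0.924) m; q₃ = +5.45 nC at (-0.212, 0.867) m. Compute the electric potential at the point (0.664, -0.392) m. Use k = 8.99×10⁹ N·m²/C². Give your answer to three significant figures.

Electric potential is a scalar, so the contributions from each charge add algebraically: V = Σ kqᵢ/rᵢ.
Distances from the field point to each charge: r₁ = 1.62 m, r₂ = 1.46 m, r₃ = 1.53 m.
V = k[(7.54×10⁻⁹)/(1.62) + (8.04×10⁻⁹)/(1.46) + (5.45×10⁻⁹)/(1.53)] = 123 V.

123 V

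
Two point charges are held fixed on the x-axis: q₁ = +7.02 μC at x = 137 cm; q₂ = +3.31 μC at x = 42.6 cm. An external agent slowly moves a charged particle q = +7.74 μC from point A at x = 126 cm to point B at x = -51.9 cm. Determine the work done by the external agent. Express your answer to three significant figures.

-4.21 J

For quasistatic motion the external work equals the change in potential energy: W_ext = qΔV = q(V_B − V_A).
At A: distances to the source charges are 0.110 m, 0.834 m; V_A = Σ kqᵢ/rᵢ = 6.09×10⁵ V.
At B: distances to the source charges are 1.89 m, 0.945 m; V_B = Σ kqᵢ/rᵢ = 6.49×10⁴ V.
ΔV = V_B − V_A = -5.45×10⁵ V.
W_ext = qΔV = (7.74×10⁻⁶ C)(-5.45×10⁵ V) = -4.21 J.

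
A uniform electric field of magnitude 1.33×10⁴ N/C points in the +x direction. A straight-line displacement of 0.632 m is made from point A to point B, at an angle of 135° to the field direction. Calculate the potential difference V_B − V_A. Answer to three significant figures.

Only the component of displacement along E changes the potential: ΔV = −E·d·cosθ.
ΔV = −(1.33×10⁴ V/m)(0.632 m)cos135° = 5940 V.

5940 V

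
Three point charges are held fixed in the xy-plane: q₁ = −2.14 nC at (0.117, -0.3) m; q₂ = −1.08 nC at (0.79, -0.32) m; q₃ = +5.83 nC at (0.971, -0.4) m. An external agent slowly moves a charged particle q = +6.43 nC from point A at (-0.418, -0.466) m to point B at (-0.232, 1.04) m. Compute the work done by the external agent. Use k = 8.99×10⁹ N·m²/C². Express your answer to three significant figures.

8.34×10⁻⁸ J

For quasistatic motion the external work equals the change in potential energy: W_ext = qΔV = q(V_B − V_A).
At A: distances to the source charges are 0.560 m, 1.22 m, 1.39 m; V_A = Σ kqᵢ/rᵢ = -4.63 V.
At B: distances to the source charges are 1.38 m, 1.70 m, 1.88 m; V_B = Σ kqᵢ/rᵢ = 8.33 V.
ΔV = V_B − V_A = 13.0 V.
W_ext = qΔV = (6.43×10⁻⁹ C)(13.0 V) = 8.34×10⁻⁸ J.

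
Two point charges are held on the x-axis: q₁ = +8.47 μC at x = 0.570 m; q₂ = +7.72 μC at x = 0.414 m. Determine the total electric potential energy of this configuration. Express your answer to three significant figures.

The work to assemble the configuration equals its total potential energy, U = Σ kqᵢqⱼ/rᵢⱼ over all pairs.
Pair separations: r₁₂ = 0.156 m.
U = (3.77) = 3.77 J.

3.77 J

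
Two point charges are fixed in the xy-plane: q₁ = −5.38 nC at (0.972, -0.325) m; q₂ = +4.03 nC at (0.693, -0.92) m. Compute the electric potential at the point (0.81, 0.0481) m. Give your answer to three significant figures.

The total potential is the scalar sum of each charge's contribution, V = Σ kqᵢ/rᵢ.
Distances from the field point to each charge: r₁ = 0.407 m, r₂ = 0.975 m.
V = k[(-5.38×10⁻⁹)/(0.407) + (4.03×10⁻⁹)/(0.975)] = -81.8 V.

-81.8 V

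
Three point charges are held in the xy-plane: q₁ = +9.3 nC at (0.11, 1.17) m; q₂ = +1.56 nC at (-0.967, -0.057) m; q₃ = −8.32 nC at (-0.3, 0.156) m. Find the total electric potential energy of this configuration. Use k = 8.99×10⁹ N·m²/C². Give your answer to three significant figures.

-7.23×10⁻⁷ J

The assembly work is the sum of pairwise potential energies, U = Σ_{i<j} kqᵢqⱼ/rᵢⱼ.
Pair separations: r₁₂ = 1.63 m, r₁₃ = 1.09 m, r₂₃ = 0.700 m.
U = (7.99×10⁻⁸) + (-6.36×10⁻⁷) + (-1.67×10⁻⁷) = -7.23×10⁻⁷ J.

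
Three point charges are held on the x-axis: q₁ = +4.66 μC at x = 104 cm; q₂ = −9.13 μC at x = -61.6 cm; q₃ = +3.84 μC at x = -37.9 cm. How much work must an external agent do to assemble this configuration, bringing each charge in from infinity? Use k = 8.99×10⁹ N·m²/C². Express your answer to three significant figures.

-1.45 J

The work to assemble the configuration equals its total potential energy, U = Σ kqᵢqⱼ/rᵢⱼ over all pairs.
Pair separations: r₁₂ = 1.66 m, r₁₃ = 1.42 m, r₂₃ = 0.237 m.
U = (-0.231) + (0.113) + (-1.33) = -1.45 J.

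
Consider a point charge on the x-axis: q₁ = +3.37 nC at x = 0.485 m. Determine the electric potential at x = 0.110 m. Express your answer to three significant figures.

80.8 V

Electric potential is a scalar, so the contributions from each charge add algebraically: V = Σ kqᵢ/rᵢ.
V = k[(3.37×10⁻⁹)/(0.375)] = 80.8 V.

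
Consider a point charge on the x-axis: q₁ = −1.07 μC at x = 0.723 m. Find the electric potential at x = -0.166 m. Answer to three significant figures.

Electric potential is a scalar, so the contributions from each charge add algebraically: V = Σ kqᵢ/rᵢ.
V = k[(-1.07×10⁻⁶)/(0.889)] = -1.08×10⁴ V.

-1.08×10⁴ V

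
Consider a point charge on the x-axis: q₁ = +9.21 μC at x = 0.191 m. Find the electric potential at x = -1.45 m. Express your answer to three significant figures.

5.05×10⁴ V

Electric potential is a scalar, so the contributions from each charge add algebraically: V = Σ kqᵢ/rᵢ.
V = k[(9.21×10⁻⁶)/(1.64)] = 5.05×10⁴ V.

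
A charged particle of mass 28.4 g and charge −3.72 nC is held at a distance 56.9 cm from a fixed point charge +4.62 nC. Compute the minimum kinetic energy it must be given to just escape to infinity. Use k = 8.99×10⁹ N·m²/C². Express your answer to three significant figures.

2.72×10⁻⁷ J

To just escape, total mechanical energy must reach zero at infinity: ½mv²_min + U = 0, so ½mv²_min = −U = |kQq|/r.
|U| = |kQq|/r = (8.99×10⁹ N·m²/C²)(4.62×10⁻⁹)(3.72×10⁻⁹)/(0.569) = 2.72×10⁻⁷ J.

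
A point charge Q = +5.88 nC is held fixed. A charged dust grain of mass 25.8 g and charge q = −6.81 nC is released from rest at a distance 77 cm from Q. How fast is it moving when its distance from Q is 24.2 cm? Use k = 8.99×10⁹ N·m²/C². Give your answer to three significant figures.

Only the electrostatic force acts, so mechanical energy is conserved: ½mv² = U₁ − U₂ = kQq(1/r₁ − 1/r₂).
U₁ − U₂ = (8.99×10⁹ N·m²/C²)(5.88×10⁻⁹ C)(-6.81×10⁻⁹ C)(1/0.770 − 1/0.242) = 1.02×10⁻⁶ J.
v = √(2·1.02×10⁻⁶/0.0258) = 8.89×10⁻³ m/s.

8.89×10⁻³ m/s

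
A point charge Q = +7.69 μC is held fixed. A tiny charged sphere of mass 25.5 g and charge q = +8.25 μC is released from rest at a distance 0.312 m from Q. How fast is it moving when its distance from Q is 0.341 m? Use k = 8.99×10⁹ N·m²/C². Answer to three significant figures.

3.49 m/s

Only the electrostatic force acts, so mechanical energy is conserved: ½mv² = U₁ − U₂ = kQq(1/r₁ − 1/r₂).
U₁ − U₂ = (8.99×10⁹ N·m²/C²)(7.69×10⁻⁶ C)(8.25×10⁻⁶ C)(1/0.312 − 1/0.341) = 0.155 J.
v = √(2·0.155/0.0255) = 3.49 m/s.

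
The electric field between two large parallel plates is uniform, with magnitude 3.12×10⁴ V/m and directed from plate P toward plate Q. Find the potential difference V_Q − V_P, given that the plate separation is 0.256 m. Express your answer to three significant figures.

In a uniform field, potential decreases in the direction of E: ΔV = −E·d for a displacement d parallel to E.
Going from P to Q is a displacement of 0.256 m along the field, so V_Q − V_P = −Ed = -7990 V.

-7990 V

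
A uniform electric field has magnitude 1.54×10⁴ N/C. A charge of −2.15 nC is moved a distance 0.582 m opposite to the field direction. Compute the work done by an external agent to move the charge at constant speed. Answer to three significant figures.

-1.93×10⁻⁵ J

The potential change for a displacement 0.582 m opposite to the field direction is ΔV = +Ed = 8960 V.
W_ext = qΔV = -1.93×10⁻⁵ J.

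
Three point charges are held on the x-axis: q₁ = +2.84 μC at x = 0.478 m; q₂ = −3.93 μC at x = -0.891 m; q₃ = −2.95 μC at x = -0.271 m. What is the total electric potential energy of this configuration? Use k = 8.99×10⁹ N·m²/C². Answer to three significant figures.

The assembly work is the sum of pairwise potential energies, U = Σ_{i<j} kqᵢqⱼ/rᵢⱼ.
Pair separations: r₁₂ = 1.37 m, r₁₃ = 0.749 m, r₂₃ = 0.620 m.
U = (-0.0733) + (-0.101) + (0.168) = -5.75×10⁻³ J.

-5.75×10⁻³ J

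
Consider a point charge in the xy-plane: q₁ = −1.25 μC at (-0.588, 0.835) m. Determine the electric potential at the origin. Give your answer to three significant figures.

-1.10×10⁴ V

The total potential is the scalar sum of each charge's contribution, V = Σ kqᵢ/rᵢ.
Distances from the field point to each charge: r₁ = 1.02 m.
V = k[(-1.25×10⁻⁶)/(1.02)] = -1.10×10⁴ V.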